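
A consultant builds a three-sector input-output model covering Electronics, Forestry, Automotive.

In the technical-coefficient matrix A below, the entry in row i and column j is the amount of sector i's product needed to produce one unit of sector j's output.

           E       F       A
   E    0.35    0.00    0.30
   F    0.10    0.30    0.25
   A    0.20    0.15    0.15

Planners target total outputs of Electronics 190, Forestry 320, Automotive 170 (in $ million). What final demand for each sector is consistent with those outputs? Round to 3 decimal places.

I − A =
  [   0.65     0.00    -0.30]
  [  -0.10     0.70    -0.25]
  [  -0.20    -0.15     0.85]
d = (I − A) x:
  d_E = (+0.65)·190 + (+0.00)·320 + (-0.30)·170 = 72.500
  d_F = (-0.10)·190 + (+0.70)·320 + (-0.25)·170 = 162.500
  d_A = (-0.20)·190 + (-0.15)·320 + (+0.85)·170 = 58.500

d_E = 72.500, d_F = 162.500, d_A = 58.500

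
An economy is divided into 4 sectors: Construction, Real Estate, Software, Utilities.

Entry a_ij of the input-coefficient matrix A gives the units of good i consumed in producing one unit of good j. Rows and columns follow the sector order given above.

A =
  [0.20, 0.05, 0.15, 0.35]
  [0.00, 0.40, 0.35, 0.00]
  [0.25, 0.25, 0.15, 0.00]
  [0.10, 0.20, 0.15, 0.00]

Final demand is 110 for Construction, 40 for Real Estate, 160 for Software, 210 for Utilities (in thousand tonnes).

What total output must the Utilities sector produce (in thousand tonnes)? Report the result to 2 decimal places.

I − A =
  [   0.80    -0.05    -0.15    -0.35]
  [   0.00     0.60    -0.35     0.00]
  [  -0.25    -0.25     0.85     0.00]
  [  -0.10    -0.20    -0.15     1.00]
Compute the cofactors C_ij = (−1)^(i+j)·(3×3 minor ij) of I−A; the adjugate is their transpose:
adj(I−A) = Cᵀ =
  [ 0.422500   0.152625   0.163500   0.147875]
  [ 0.087500   0.599625   0.267750   0.030625]
  [ 0.150000   0.221250   0.459000   0.052500]
  [ 0.082250   0.168375   0.138750   0.311125]
det(I−A) = Σ_j (I−A)_1j·C_1j = (0.80)(0.422500) + (-0.05)(0.087500) + (-0.15)(0.150000) + (-0.35)(0.082250) = 0.2823375
(I − A)⁻¹ = adj(I−A) / det(I−A) ≈
  [   1.4964     0.5406     0.5791     0.5238]
  [   0.3099     2.1238     0.9483     0.1085]
  [   0.5313     0.7836     1.6257     0.1859]
  [   0.2913     0.5964     0.4914     1.1020]
x = (I − A)⁻¹ d = adj(I−A)·d / det(I−A), with det(I−A) = 0.2823375:
  x_C = (0.422500·110 + 0.152625·40 + 0.163500·160 + 0.147875·210) / 0.2823375 = 109.79375 / 0.2823375 ≈ 388.87
  x_R = (0.087500·110 + 0.599625·40 + 0.267750·160 + 0.030625·210) / 0.2823375 = 82.88125 / 0.2823375 ≈ 293.55
  x_S = (0.150000·110 + 0.221250·40 + 0.459000·160 + 0.052500·210) / 0.2823375 = 109.815 / 0.2823375 ≈ 388.95
  x_U = (0.082250·110 + 0.168375·40 + 0.138750·160 + 0.311125·210) / 0.2823375 = 103.31875 / 0.2823375 ≈ 365.94

x_U = 365.94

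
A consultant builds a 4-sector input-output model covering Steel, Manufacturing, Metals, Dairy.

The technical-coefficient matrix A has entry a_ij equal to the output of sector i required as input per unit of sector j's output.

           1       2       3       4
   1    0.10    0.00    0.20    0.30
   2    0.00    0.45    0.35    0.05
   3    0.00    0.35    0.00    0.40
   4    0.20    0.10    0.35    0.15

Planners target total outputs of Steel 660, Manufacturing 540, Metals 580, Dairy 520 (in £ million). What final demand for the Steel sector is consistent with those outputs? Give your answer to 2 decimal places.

I − A =
  [   0.90     0.00    -0.20    -0.30]
  [   0.00     0.55    -0.35    -0.05]
  [   0.00    -0.35     1.00    -0.40]
  [  -0.20    -0.10    -0.35     0.85]
d = (I − A) x:
  d_1 = (+0.90)·660 + (+0.00)·540 + (-0.20)·580 + (-0.30)·520 = 322.00
  d_2 = (+0.00)·660 + (+0.55)·540 + (-0.35)·580 + (-0.05)·520 = 68.00
  d_3 = (+0.00)·660 + (-0.35)·540 + (+1.00)·580 + (-0.40)·520 = 183.00
  d_4 = (-0.20)·660 + (-0.10)·540 + (-0.35)·580 + (+0.85)·520 = 53.00

d_1 = 322.00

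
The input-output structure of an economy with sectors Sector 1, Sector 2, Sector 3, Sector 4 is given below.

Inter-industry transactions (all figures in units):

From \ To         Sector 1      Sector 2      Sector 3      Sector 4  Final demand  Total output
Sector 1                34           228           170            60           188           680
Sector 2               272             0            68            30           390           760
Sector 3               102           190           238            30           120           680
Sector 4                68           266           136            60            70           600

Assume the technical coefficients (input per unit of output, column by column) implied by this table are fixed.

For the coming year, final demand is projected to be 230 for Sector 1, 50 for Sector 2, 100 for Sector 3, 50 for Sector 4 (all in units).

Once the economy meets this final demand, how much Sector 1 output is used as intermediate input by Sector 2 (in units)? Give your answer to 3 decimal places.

z_12 = 88.524

Technical coefficients a_ij = z_ij / X_j:
  a_11 = 34/680 = 0.05, a_21 = 272/680 = 0.40, a_31 = 102/680 = 0.15, a_41 = 68/680 = 0.10
  a_12 = 228/760 = 0.30, a_22 = 0/760 = 0.00, a_32 = 190/760 = 0.25, a_42 = 266/760 = 0.35
  a_13 = 170/680 = 0.25, a_23 = 68/680 = 0.10, a_33 = 238/680 = 0.35, a_43 = 136/680 = 0.20
  a_14 = 60/600 = 0.10, a_24 = 30/600 = 0.05, a_34 = 30/600 = 0.05, a_44 = 60/600 = 0.10
I − A =
  [   0.95    -0.30    -0.25    -0.10]
  [  -0.40     1.00    -0.10    -0.05]
  [  -0.15    -0.25     0.65    -0.05]
  [  -0.10    -0.35    -0.20     0.90]
Compute the cofactors C_ij = (−1)^(i+j)·(3×3 minor ij) of I−A; the adjugate is their transpose:
adj(I−A) = Cᵀ =
  [ 0.536875   0.260875   0.274125   0.089375]
  [ 0.248750   0.501750   0.193250   0.066250]
  [ 0.235625   0.275125   0.704875   0.080625]
  [ 0.208750   0.285250   0.262250   0.448750]
det(I−A) = Σ_j (I−A)_1j·C_1j = (0.95)(0.536875) + (-0.30)(0.248750) + (-0.25)(0.235625) + (-0.10)(0.208750) = 0.355625
(I − A)⁻¹ = adj(I−A) / det(I−A) ≈
  [   1.5097     0.7336     0.7708     0.2513]
  [   0.6995     1.4109     0.5434     0.1863]
  [   0.6626     0.7736     1.9821     0.2267]
  [   0.5870     0.8021     0.7374     1.2619]
First solve x = (I − A)⁻¹ d = adj(I−A)·d / det(I−A); in particular x_2 = (0.248750·230 + 0.501750·50 + 0.193250·100 + 0.066250·50) / 0.355625 = 104.9375 / 0.355625 ≈ 295.07909.
Intermediate flow from 1 to 2: z_12 = a_12 · x_2 = 0.30 × 104.9375 / 0.355625 = 31.48125 / 0.355625 ≈ 88.524.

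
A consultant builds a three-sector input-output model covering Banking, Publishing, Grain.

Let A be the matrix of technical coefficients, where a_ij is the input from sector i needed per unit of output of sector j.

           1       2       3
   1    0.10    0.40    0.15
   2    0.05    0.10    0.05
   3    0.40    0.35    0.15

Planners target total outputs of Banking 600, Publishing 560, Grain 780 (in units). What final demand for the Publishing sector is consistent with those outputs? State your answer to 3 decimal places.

d_2 = 435.000

I − A =
  [   0.90    -0.40    -0.15]
  [  -0.05     0.90    -0.05]
  [  -0.40    -0.35     0.85]
d = (I − A) x:
  d_1 = (+0.90)·600 + (-0.40)·560 + (-0.15)·780 = 199.000
  d_2 = (-0.05)·600 + (+0.90)·560 + (-0.05)·780 = 435.000
  d_3 = (-0.40)·600 + (-0.35)·560 + (+0.85)·780 = 227.000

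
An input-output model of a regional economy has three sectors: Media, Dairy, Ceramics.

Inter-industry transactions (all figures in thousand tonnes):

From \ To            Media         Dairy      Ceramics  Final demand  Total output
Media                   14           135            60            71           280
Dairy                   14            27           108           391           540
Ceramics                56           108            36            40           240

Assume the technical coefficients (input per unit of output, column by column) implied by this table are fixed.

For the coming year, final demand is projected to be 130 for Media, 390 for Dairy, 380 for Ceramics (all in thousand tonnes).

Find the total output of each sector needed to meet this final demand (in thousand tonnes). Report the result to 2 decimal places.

x_M = 549.12, x_D = 801.75, x_C = 764.91

Technical coefficients a_ij = z_ij / X_j:
  a_MM = 14/280 = 0.05, a_DM = 14/280 = 0.05, a_CM = 56/280 = 0.20
  a_MD = 135/540 = 0.25, a_DD = 27/540 = 0.05, a_CD = 108/540 = 0.20
  a_MC = 60/240 = 0.25, a_DC = 108/240 = 0.45, a_CC = 36/240 = 0.15
I − A =
  [   0.95    -0.25    -0.25]
  [  -0.05     0.95    -0.45]
  [  -0.20    -0.20     0.85]
Cofactors of I−A, C_ij = (−1)^(i+j)·(minor ij) (rows/columns in the sector order above):
  C_11 = (0.95)(0.85) − (-0.45)(-0.20) = 0.7175
  C_12 = −[(-0.05)(0.85) − (-0.45)(-0.20)] = 0.1325
  C_13 = (-0.05)(-0.20) − (0.95)(-0.20) = 0.2000
  C_21 = −[(-0.25)(0.85) − (-0.25)(-0.20)] = 0.2625
  C_22 = (0.95)(0.85) − (-0.25)(-0.20) = 0.7575
  C_23 = −[(0.95)(-0.20) − (-0.25)(-0.20)] = 0.2400
  C_31 = (-0.25)(-0.45) − (-0.25)(0.95) = 0.3500
  C_32 = −[(0.95)(-0.45) − (-0.25)(-0.05)] = 0.4400
  C_33 = (0.95)(0.95) − (-0.25)(-0.05) = 0.8900
det(I−A) = Σ_j (I−A)_1j·C_1j = (0.95)(0.7175) + (-0.25)(0.1325) + (-0.25)(0.2000) = 0.5985
adj(I−A) = Cᵀ =
  [ 0.7175   0.2625   0.3500]
  [ 0.1325   0.7575   0.4400]
  [ 0.2000   0.2400   0.8900]
(I − A)⁻¹ = adj(I−A) / det(I−A) ≈
  [   1.1988     0.4386     0.5848]
  [   0.2214     1.2657     0.7352]
  [   0.3342     0.4010     1.4871]
x = (I − A)⁻¹ d = adj(I−A)·d / det(I−A), with det(I−A) = 0.5985:
  x_M = (0.7175·130 + 0.2625·390 + 0.3500·380) / 0.5985 = 328.65 / 0.5985 ≈ 549.12
  x_D = (0.1325·130 + 0.7575·390 + 0.4400·380) / 0.5985 = 479.85 / 0.5985 ≈ 801.75
  x_C = (0.2000·130 + 0.2400·390 + 0.8900·380) / 0.5985 = 457.80 / 0.5985 ≈ 764.91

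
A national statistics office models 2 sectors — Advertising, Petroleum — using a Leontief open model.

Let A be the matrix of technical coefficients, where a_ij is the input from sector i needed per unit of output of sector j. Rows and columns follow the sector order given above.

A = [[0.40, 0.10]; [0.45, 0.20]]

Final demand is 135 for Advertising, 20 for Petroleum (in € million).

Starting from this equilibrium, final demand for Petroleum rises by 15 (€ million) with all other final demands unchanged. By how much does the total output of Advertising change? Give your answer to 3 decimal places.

I − A =
  [   0.60    -0.10]
  [  -0.45     0.80]
det(I−A) = (0.60)(0.80) − (-0.10)(-0.45) = 0.4350
adj(I−A) = [[0.80, 0.10], [0.45, 0.60]]
(I − A)⁻¹ = adj(I−A) / det(I−A) ≈
  [   1.8391     0.2299]
  [   1.0345     1.3793]
Δx = (I − A)⁻¹ Δd with Δd having +15 in the Petroleum component and 0 elsewhere.
So Δx_1 = L_12 · (+15), where L_12 = adj(I−A)_12 / det(I−A) = 0.10 / 0.4350.
Δx_1 = 0.10 × (+15) / 0.4350 = 1.50 / 0.4350 ≈ 3.448.

Δx_1 = 3.448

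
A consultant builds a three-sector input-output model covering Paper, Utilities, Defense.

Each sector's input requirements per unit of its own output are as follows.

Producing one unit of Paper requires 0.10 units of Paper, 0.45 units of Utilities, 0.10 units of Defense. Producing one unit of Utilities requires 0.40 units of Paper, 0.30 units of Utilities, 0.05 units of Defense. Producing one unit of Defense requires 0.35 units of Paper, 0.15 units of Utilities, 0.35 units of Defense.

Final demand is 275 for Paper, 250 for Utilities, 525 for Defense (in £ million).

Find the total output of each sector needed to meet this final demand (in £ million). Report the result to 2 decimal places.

x_P = 1425.21, x_U = 1518.44, x_D = 1143.76

I − A =
  [   0.90    -0.40    -0.35]
  [  -0.45     0.70    -0.15]
  [  -0.10    -0.05     0.65]
Cofactors of I−A, C_ij = (−1)^(i+j)·(minor ij) (rows/columns in the sector order above):
  C_11 = (0.70)(0.65) − (-0.15)(-0.05) = 0.4475
  C_12 = −[(-0.45)(0.65) − (-0.15)(-0.10)] = 0.3075
  C_13 = (-0.45)(-0.05) − (0.70)(-0.10) = 0.0925
  C_21 = −[(-0.40)(0.65) − (-0.35)(-0.05)] = 0.2775
  C_22 = (0.90)(0.65) − (-0.35)(-0.10) = 0.5500
  C_23 = −[(0.90)(-0.05) − (-0.40)(-0.10)] = 0.0850
  C_31 = (-0.40)(-0.15) − (-0.35)(0.70) = 0.3050
  C_32 = −[(0.90)(-0.15) − (-0.35)(-0.45)] = 0.2925
  C_33 = (0.90)(0.70) − (-0.40)(-0.45) = 0.4500
det(I−A) = Σ_j (I−A)_1j·C_1j = (0.90)(0.4475) + (-0.40)(0.3075) + (-0.35)(0.0925) = 0.247375
adj(I−A) = Cᵀ =
  [ 0.4475   0.2775   0.3050]
  [ 0.3075   0.5500   0.2925]
  [ 0.0925   0.0850   0.4500]
(I − A)⁻¹ = adj(I−A) / det(I−A) ≈
  [   1.8090     1.1218     1.2329]
  [   1.2431     2.2233     1.1824]
  [   0.3739     0.3436     1.8191]
x = (I − A)⁻¹ d = adj(I−A)·d / det(I−A), with det(I−A) = 0.247375:
  x_P = (0.4475·275 + 0.2775·250 + 0.3050·525) / 0.247375 = 352.5625 / 0.247375 ≈ 1425.21
  x_U = (0.3075·275 + 0.5500·250 + 0.2925·525) / 0.247375 = 375.625 / 0.247375 ≈ 1518.44
  x_D = (0.0925·275 + 0.0850·250 + 0.4500·525) / 0.247375 = 282.9375 / 0.247375 ≈ 1143.76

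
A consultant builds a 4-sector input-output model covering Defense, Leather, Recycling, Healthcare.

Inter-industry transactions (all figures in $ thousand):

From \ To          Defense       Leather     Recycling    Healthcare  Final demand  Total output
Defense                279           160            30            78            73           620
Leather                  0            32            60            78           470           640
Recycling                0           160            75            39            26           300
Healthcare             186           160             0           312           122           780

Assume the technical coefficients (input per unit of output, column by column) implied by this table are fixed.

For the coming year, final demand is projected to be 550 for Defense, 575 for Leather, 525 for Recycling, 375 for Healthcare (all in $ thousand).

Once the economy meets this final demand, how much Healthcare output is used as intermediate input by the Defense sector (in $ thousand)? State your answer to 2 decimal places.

z_41 = 628.98

Technical coefficients a_ij = z_ij / X_j:
  a_11 = 279/620 = 0.45, a_21 = 0/620 = 0.00, a_31 = 0/620 = 0.00, a_41 = 186/620 = 0.30
  a_12 = 160/640 = 0.25, a_22 = 32/640 = 0.05, a_32 = 160/640 = 0.25, a_42 = 160/640 = 0.25
  a_13 = 30/300 = 0.10, a_23 = 60/300 = 0.20, a_33 = 75/300 = 0.25, a_43 = 0/300 = 0.00
  a_14 = 78/780 = 0.10, a_24 = 78/780 = 0.10, a_34 = 39/780 = 0.05, a_44 = 312/780 = 0.40
I − A =
  [   0.55    -0.25    -0.10    -0.10]
  [   0.00     0.95    -0.20    -0.10]
  [   0.00    -0.25     0.75    -0.05]
  [  -0.30    -0.25     0.00     0.60]
Compute the cofactors C_ij = (−1)^(i+j)·(3×3 minor ij) of I−A; the adjugate is their transpose:
adj(I−A) = Cᵀ =
  [ 0.376250   0.147500   0.089500   0.094750]
  [ 0.025500   0.223500   0.063000   0.046750]
  [ 0.021750   0.085625   0.263750   0.039875]
  [ 0.198750   0.166875   0.071000   0.364375]
det(I−A) = Σ_j (I−A)_1j·C_1j = (0.55)(0.376250) + (-0.25)(0.025500) + (-0.10)(0.021750) + (-0.10)(0.198750) = 0.1785125
(I − A)⁻¹ = adj(I−A) / det(I−A) ≈
  [   2.1077     0.8263     0.5014     0.5308]
  [   0.1428     1.2520     0.3529     0.2619]
  [   0.1218     0.4797     1.4775     0.2234]
  [   1.1134     0.9348     0.3977     2.0412]
First solve x = (I − A)⁻¹ d = adj(I−A)·d / det(I−A); in particular x_1 = (0.376250·550 + 0.147500·575 + 0.089500·525 + 0.094750·375) / 0.1785125 = 374.26875 / 0.1785125 ≈ 2096.5969.
Intermediate flow from 4 to 1: z_41 = a_41 · x_1 = 0.30 × 374.26875 / 0.1785125 = 112.280625 / 0.1785125 ≈ 628.98.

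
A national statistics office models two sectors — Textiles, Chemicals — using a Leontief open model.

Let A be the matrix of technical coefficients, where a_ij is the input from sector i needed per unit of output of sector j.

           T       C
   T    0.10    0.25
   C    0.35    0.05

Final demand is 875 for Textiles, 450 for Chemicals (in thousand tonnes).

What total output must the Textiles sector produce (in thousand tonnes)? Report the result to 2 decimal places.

I − A =
  [   0.90    -0.25]
  [  -0.35     0.95]
det(I−A) = (0.90)(0.95) − (-0.25)(-0.35) = 0.7675
adj(I−A) = [[0.95, 0.25], [0.35, 0.90]]
(I − A)⁻¹ = adj(I−A) / det(I−A) ≈
  [   1.2378     0.3257]
  [   0.4560     1.1726]
x = (I − A)⁻¹ d = adj(I−A)·d / det(I−A), with det(I−A) = 0.7675:
  x_T = (0.95·875 + 0.25·450) / 0.7675 = 943.75 / 0.7675 ≈ 1229.64
  x_C = (0.35·875 + 0.90·450) / 0.7675 = 711.25 / 0.7675 ≈ 926.71

x_T = 1229.64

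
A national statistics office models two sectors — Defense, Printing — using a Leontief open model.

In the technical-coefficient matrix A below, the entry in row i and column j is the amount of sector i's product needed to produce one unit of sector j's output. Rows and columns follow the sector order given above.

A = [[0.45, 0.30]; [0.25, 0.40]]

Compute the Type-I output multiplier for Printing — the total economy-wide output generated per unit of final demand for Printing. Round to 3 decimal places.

I − A =
  [   0.55    -0.30]
  [  -0.25     0.60]
det(I−A) = (0.55)(0.60) − (-0.30)(-0.25) = 0.2550
adj(I−A) = [[0.60, 0.30], [0.25, 0.55]]
(I − A)⁻¹ = adj(I−A) / det(I−A) ≈
  [   2.3529     1.1765]
  [   0.9804     2.1569]
The output multiplier for sector j is the column-j sum of the Leontief inverse (I − A)⁻¹ = adj(I−A) / det(I−A).
Column P of adj(I−A): (0.30, 0.55); det(I−A) = 0.2550.
m_P = (0.30 + 0.55) / 0.2550 = 0.85 / 0.2550 ≈ 3.333.

m_P = 3.333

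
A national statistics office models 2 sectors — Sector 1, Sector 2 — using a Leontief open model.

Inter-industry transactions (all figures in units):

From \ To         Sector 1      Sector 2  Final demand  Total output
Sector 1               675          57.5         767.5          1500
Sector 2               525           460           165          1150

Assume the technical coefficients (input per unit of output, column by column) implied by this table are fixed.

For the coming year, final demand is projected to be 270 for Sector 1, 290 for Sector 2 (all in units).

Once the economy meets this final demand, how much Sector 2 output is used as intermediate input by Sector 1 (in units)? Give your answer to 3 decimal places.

z_21 = 197.680

Technical coefficients a_ij = z_ij / X_j:
  a_11 = 675/1500 = 0.45, a_21 = 525/1500 = 0.35
  a_12 = 57.5/1150 = 0.05, a_22 = 460/1150 = 0.40
I − A =
  [   0.55    -0.05]
  [  -0.35     0.60]
det(I−A) = (0.55)(0.60) − (-0.05)(-0.35) = 0.3125
adj(I−A) = [[0.60, 0.05], [0.35, 0.55]]
(I − A)⁻¹ = adj(I−A) / det(I−A) ≈
  [   1.9200     0.1600]
  [   1.1200     1.7600]
First solve x = (I − A)⁻¹ d = adj(I−A)·d / det(I−A); in particular x_1 = (0.60·270 + 0.05·290) / 0.3125 = 176.50 / 0.3125 = 564.80000.
Intermediate flow from 2 to 1: z_21 = a_21 · x_1 = 0.35 × 176.50 / 0.3125 = 61.775 / 0.3125 = 197.680.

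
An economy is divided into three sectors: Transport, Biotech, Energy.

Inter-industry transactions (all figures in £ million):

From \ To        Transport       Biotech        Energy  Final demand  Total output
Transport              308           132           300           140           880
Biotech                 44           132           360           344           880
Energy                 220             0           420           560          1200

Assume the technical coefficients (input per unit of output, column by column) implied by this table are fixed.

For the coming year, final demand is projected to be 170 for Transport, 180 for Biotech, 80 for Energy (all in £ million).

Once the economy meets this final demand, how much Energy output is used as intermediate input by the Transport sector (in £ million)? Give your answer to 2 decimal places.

Technical coefficients a_ij = z_ij / X_j:
  a_11 = 308/880 = 0.35, a_21 = 44/880 = 0.05, a_31 = 220/880 = 0.25
  a_12 = 132/880 = 0.15, a_22 = 132/880 = 0.15, a_32 = 0/880 = 0.00
  a_13 = 300/1200 = 0.25, a_23 = 360/1200 = 0.30, a_33 = 420/1200 = 0.35
I − A =
  [   0.65    -0.15    -0.25]
  [  -0.05     0.85    -0.30]
  [  -0.25     0.00     0.65]
Cofactors of I−A, C_ij = (−1)^(i+j)·(minor ij) (rows/columns in the sector order above):
  C_11 = (0.85)(0.65) − (-0.30)(0.00) = 0.5525
  C_12 = −[(-0.05)(0.65) − (-0.30)(-0.25)] = 0.1075
  C_13 = (-0.05)(0.00) − (0.85)(-0.25) = 0.2125
  C_21 = −[(-0.15)(0.65) − (-0.25)(0.00)] = 0.0975
  C_22 = (0.65)(0.65) − (-0.25)(-0.25) = 0.3600
  C_23 = −[(0.65)(0.00) − (-0.15)(-0.25)] = 0.0375
  C_31 = (-0.15)(-0.30) − (-0.25)(0.85) = 0.2575
  C_32 = −[(0.65)(-0.30) − (-0.25)(-0.05)] = 0.2075
  C_33 = (0.65)(0.85) − (-0.15)(-0.05) = 0.5450
det(I−A) = Σ_j (I−A)_1j·C_1j = (0.65)(0.5525) + (-0.15)(0.1075) + (-0.25)(0.2125) = 0.289875
adj(I−A) = Cᵀ =
  [ 0.5525   0.0975   0.2575]
  [ 0.1075   0.3600   0.2075]
  [ 0.2125   0.0375   0.5450]
(I − A)⁻¹ = adj(I−A) / det(I−A) ≈
  [   1.9060     0.3364     0.8883]
  [   0.3708     1.2419     0.7158]
  [   0.7331     0.1294     1.8801]
First solve x = (I − A)⁻¹ d = adj(I−A)·d / det(I−A); in particular x_1 = (0.5525·170 + 0.0975·180 + 0.2575·80) / 0.289875 = 132.075 / 0.289875 ≈ 455.6274.
Intermediate flow from 3 to 1: z_31 = a_31 · x_1 = 0.25 × 132.075 / 0.289875 = 33.01875 / 0.289875 ≈ 113.91.

z_31 = 113.91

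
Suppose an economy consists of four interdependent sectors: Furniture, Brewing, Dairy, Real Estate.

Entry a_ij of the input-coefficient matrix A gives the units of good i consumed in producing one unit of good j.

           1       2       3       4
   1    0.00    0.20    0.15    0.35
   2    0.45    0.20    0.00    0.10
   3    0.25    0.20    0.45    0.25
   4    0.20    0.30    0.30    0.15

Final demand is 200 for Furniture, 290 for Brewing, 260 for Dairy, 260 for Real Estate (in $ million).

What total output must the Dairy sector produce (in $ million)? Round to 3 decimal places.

I − A =
  [   1.00    -0.20    -0.15    -0.35]
  [  -0.45     0.80     0.00    -0.10]
  [  -0.25    -0.20     0.55    -0.25]
  [  -0.20    -0.30    -0.30     0.85]
Compute the cofactors C_ij = (−1)^(i+j)·(3×3 minor ij) of I−A; the adjugate is their transpose:
adj(I−A) = Cᵀ =
  [ 0.291500   0.194000   0.187500   0.198000]
  [ 0.195125   0.288375   0.137625   0.154750]
  [ 0.316750   0.309750   0.466250   0.304000]
  [ 0.249250   0.256750   0.257250   0.347000]
det(I−A) = Σ_j (I−A)_1j·C_1j = (1.00)(0.291500) + (-0.20)(0.195125) + (-0.15)(0.316750) + (-0.35)(0.249250) = 0.117725
(I − A)⁻¹ = adj(I−A) / det(I−A) ≈
  [   2.4761     1.6479     1.5927     1.6819]
  [   1.6575     2.4496     1.1690     1.3145]
  [   2.6906     2.6311     3.9605     2.5823]
  [   2.1172     2.1809     2.1852     2.9475]
x = (I − A)⁻¹ d = adj(I−A)·d / det(I−A), with det(I−A) = 0.117725:
  x_1 = (0.291500·200 + 0.194000·290 + 0.187500·260 + 0.198000·260) / 0.117725 = 214.79 / 0.117725 ≈ 1824.506
  x_2 = (0.195125·200 + 0.288375·290 + 0.137625·260 + 0.154750·260) / 0.117725 = 198.67125 / 0.117725 ≈ 1687.588
  x_3 = (0.316750·200 + 0.309750·290 + 0.466250·260 + 0.304000·260) / 0.117725 = 353.4425 / 0.117725 ≈ 3002.272
  x_4 = (0.249250·200 + 0.256750·290 + 0.257250·260 + 0.347000·260) / 0.117725 = 281.4125 / 0.117725 ≈ 2390.423

x_3 = 3002.272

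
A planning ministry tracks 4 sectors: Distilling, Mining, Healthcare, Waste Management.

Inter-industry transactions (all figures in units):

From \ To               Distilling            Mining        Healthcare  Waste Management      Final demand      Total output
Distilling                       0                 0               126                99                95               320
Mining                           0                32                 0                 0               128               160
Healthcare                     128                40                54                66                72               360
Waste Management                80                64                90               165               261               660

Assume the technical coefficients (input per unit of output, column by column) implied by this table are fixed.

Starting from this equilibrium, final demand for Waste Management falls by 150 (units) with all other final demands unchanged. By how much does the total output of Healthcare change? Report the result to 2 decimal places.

Technical coefficients a_ij = z_ij / X_j:
  a_DD = 0/320 = 0.00, a_MD = 0/320 = 0.00, a_HD = 128/320 = 0.40, a_WD = 80/320 = 0.25
  a_DM = 0/160 = 0.00, a_MM = 32/160 = 0.20, a_HM = 40/160 = 0.25, a_WM = 64/160 = 0.40
  a_DH = 126/360 = 0.35, a_MH = 0/360 = 0.00, a_HH = 54/360 = 0.15, a_WH = 90/360 = 0.25
  a_DW = 99/660 = 0.15, a_MW = 0/660 = 0.00, a_HW = 66/660 = 0.10, a_WW = 165/660 = 0.25
I − A =
  [   1.00     0.00    -0.35    -0.15]
  [   0.00     0.80     0.00     0.00]
  [  -0.40    -0.25     0.85    -0.10]
  [  -0.25    -0.40    -0.25     0.75]
Compute the cofactors C_ij = (−1)^(i+j)·(3×3 minor ij) of I−A; the adjugate is their transpose:
adj(I−A) = Cᵀ =
  [ 0.490000   0.140000   0.240000   0.130000]
  [ 0.000000   0.451875   0.000000   0.000000]
  [ 0.260000   0.242125   0.570000   0.128000]
  [ 0.250000   0.368375   0.270000   0.568000]
det(I−A) = Σ_j (I−A)_1j·C_1j = (1.00)(0.490000) + (0.00)(0.000000) + (-0.35)(0.260000) + (-0.15)(0.250000) = 0.3615
(I − A)⁻¹ = adj(I−A) / det(I−A) ≈
  [   1.3555     0.3873     0.6639     0.3596]
  [   0.0000     1.2500     0.0000     0.0000]
  [   0.7192     0.6698     1.5768     0.3541]
  [   0.6916     1.0190     0.7469     1.5712]
Δx = (I − A)⁻¹ Δd with Δd having -150 in the Waste Management component and 0 elsewhere.
So Δx_H = L_HW · (-150), where L_HW = adj(I−A)_HW / det(I−A) = 0.128000 / 0.3615.
Δx_H = 0.128000 × (-150) / 0.3615 = -19.20 / 0.3615 ≈ -53.11.

Δx_H = -53.11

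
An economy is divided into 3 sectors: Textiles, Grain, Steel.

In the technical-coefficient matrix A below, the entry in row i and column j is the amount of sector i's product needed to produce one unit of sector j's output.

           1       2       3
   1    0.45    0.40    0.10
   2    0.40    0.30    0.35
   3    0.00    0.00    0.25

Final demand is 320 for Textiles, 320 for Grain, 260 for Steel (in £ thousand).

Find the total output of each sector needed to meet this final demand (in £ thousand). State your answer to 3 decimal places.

I − A =
  [   0.55    -0.40    -0.10]
  [  -0.40     0.70    -0.35]
  [   0.00     0.00     0.75]
Cofactors of I−A, C_ij = (−1)^(i+j)·(minor ij) (rows/columns in the sector order above):
  C_11 = (0.70)(0.75) − (-0.35)(0.00) = 0.5250
  C_12 = −[(-0.40)(0.75) − (-0.35)(0.00)] = 0.3000
  C_13 = (-0.40)(0.00) − (0.70)(0.00) = 0.0000
  C_21 = −[(-0.40)(0.75) − (-0.10)(0.00)] = 0.3000
  C_22 = (0.55)(0.75) − (-0.10)(0.00) = 0.4125
  C_23 = −[(0.55)(0.00) − (-0.40)(0.00)] = 0.0000
  C_31 = (-0.40)(-0.35) − (-0.10)(0.70) = 0.2100
  C_32 = −[(0.55)(-0.35) − (-0.10)(-0.40)] = 0.2325
  C_33 = (0.55)(0.70) − (-0.40)(-0.40) = 0.2250
det(I−A) = Σ_j (I−A)_1j·C_1j = (0.55)(0.5250) + (-0.40)(0.3000) + (-0.10)(0.0000) = 0.16875
adj(I−A) = Cᵀ =
  [ 0.5250   0.3000   0.2100]
  [ 0.3000   0.4125   0.2325]
  [ 0.0000   0.0000   0.2250]
(I − A)⁻¹ = adj(I−A) / det(I−A) ≈
  [   3.1111     1.7778     1.2444]
  [   1.7778     2.4444     1.3778]
  [   0.0000     0.0000     1.3333]
x = (I − A)⁻¹ d = adj(I−A)·d / det(I−A), with det(I−A) = 0.16875:
  x_1 = (0.5250·320 + 0.3000·320 + 0.2100·260) / 0.16875 = 318.60 / 0.16875 = 1888.000
  x_2 = (0.3000·320 + 0.4125·320 + 0.2325·260) / 0.16875 = 288.45 / 0.16875 ≈ 1709.333
  x_3 = (0.0000·320 + 0.0000·320 + 0.2250·260) / 0.16875 = 58.50 / 0.16875 ≈ 346.667

x_1 = 1888.000, x_2 = 1709.333, x_3 = 346.667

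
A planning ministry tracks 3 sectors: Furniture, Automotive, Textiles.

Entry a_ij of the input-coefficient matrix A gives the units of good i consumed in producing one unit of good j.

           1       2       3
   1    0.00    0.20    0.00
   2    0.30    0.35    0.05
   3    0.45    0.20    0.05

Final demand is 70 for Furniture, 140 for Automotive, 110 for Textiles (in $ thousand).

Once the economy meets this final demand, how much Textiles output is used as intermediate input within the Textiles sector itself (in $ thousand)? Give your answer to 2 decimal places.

I − A =
  [   1.00    -0.20     0.00]
  [  -0.30     0.65    -0.05]
  [  -0.45    -0.20     0.95]
Cofactors of I−A, C_ij = (−1)^(i+j)·(minor ij) (rows/columns in the sector order above):
  C_11 = (0.65)(0.95) − (-0.05)(-0.20) = 0.6075
  C_12 = −[(-0.30)(0.95) − (-0.05)(-0.45)] = 0.3075
  C_13 = (-0.30)(-0.20) − (0.65)(-0.45) = 0.3525
  C_21 = −[(-0.20)(0.95) − (0.00)(-0.20)] = 0.1900
  C_22 = (1.00)(0.95) − (0.00)(-0.45) = 0.9500
  C_23 = −[(1.00)(-0.20) − (-0.20)(-0.45)] = 0.2900
  C_31 = (-0.20)(-0.05) − (0.00)(0.65) = 0.0100
  C_32 = −[(1.00)(-0.05) − (0.00)(-0.30)] = 0.0500
  C_33 = (1.00)(0.65) − (-0.20)(-0.30) = 0.5900
det(I−A) = Σ_j (I−A)_1j·C_1j = (1.00)(0.6075) + (-0.20)(0.3075) + (0.00)(0.3525) = 0.5460
adj(I−A) = Cᵀ =
  [ 0.6075   0.1900   0.0100]
  [ 0.3075   0.9500   0.0500]
  [ 0.3525   0.2900   0.5900]
(I − A)⁻¹ = adj(I−A) / det(I−A) ≈
  [   1.1126     0.3480     0.0183]
  [   0.5632     1.7399     0.0916]
  [   0.6456     0.5311     1.0806]
First solve x = (I − A)⁻¹ d = adj(I−A)·d / det(I−A); in particular x_3 = (0.3525·70 + 0.2900·140 + 0.5900·110) / 0.5460 = 130.175 / 0.5460 ≈ 238.4158.
Intermediate flow from 3 to 3: z_33 = a_33 · x_3 = 0.05 × 130.175 / 0.5460 = 6.50875 / 0.5460 ≈ 11.92.

z_33 = 11.92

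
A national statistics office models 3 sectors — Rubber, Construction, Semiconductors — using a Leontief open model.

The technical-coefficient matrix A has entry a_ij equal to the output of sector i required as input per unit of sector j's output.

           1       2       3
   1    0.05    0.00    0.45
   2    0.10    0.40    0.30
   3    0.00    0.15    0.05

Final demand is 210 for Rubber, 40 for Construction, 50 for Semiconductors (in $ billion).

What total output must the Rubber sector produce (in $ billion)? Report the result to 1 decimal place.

I − A =
  [   0.95     0.00    -0.45]
  [  -0.10     0.60    -0.30]
  [   0.00    -0.15     0.95]
Cofactors of I−A, C_ij = (−1)^(i+j)·(minor ij) (rows/columns in the sector order above):
  C_11 = (0.60)(0.95) − (-0.30)(-0.15) = 0.5250
  C_12 = −[(-0.10)(0.95) − (-0.30)(0.00)] = 0.0950
  C_13 = (-0.10)(-0.15) − (0.60)(0.00) = 0.0150
  C_21 = −[(0.00)(0.95) − (-0.45)(-0.15)] = 0.0675
  C_22 = (0.95)(0.95) − (-0.45)(0.00) = 0.9025
  C_23 = −[(0.95)(-0.15) − (0.00)(0.00)] = 0.1425
  C_31 = (0.00)(-0.30) − (-0.45)(0.60) = 0.2700
  C_32 = −[(0.95)(-0.30) − (-0.45)(-0.10)] = 0.3300
  C_33 = (0.95)(0.60) − (0.00)(-0.10) = 0.5700
det(I−A) = Σ_j (I−A)_1j·C_1j = (0.95)(0.5250) + (0.00)(0.0950) + (-0.45)(0.0150) = 0.4920
adj(I−A) = Cᵀ =
  [ 0.5250   0.0675   0.2700]
  [ 0.0950   0.9025   0.3300]
  [ 0.0150   0.1425   0.5700]
(I − A)⁻¹ = adj(I−A) / det(I−A) ≈
  [   1.0671     0.1372     0.5488]
  [   0.1931     1.8343     0.6707]
  [   0.0305     0.2896     1.1585]
x = (I − A)⁻¹ d = adj(I−A)·d / det(I−A), with det(I−A) = 0.4920:
  x_1 = (0.5250·210 + 0.0675·40 + 0.2700·50) / 0.4920 = 126.45 / 0.4920 ≈ 257.0
  x_2 = (0.0950·210 + 0.9025·40 + 0.3300·50) / 0.4920 = 72.55 / 0.4920 ≈ 147.5
  x_3 = (0.0150·210 + 0.1425·40 + 0.5700·50) / 0.4920 = 37.35 / 0.4920 ≈ 75.9

x_1 = 257.0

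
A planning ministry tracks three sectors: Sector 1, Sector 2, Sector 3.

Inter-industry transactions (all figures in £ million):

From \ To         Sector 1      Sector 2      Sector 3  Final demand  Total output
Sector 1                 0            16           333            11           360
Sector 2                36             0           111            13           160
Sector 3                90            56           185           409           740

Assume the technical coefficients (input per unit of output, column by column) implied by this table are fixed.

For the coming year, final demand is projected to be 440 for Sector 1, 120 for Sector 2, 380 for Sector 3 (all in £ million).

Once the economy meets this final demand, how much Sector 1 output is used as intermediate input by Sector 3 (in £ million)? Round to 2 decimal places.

Technical coefficients a_ij = z_ij / X_j:
  a_11 = 0/360 = 0.00, a_21 = 36/360 = 0.10, a_31 = 90/360 = 0.25
  a_12 = 16/160 = 0.10, a_22 = 0/160 = 0.00, a_32 = 56/160 = 0.35
  a_13 = 333/740 = 0.45, a_23 = 111/740 = 0.15, a_33 = 185/740 = 0.25
I − A =
  [   1.00    -0.10    -0.45]
  [  -0.10     1.00    -0.15]
  [  -0.25    -0.35     0.75]
Cofactors of I−A, C_ij = (−1)^(i+j)·(minor ij) (rows/columns in the sector order above):
  C_11 = (1.00)(0.75) − (-0.15)(-0.35) = 0.6975
  C_12 = −[(-0.10)(0.75) − (-0.15)(-0.25)] = 0.1125
  C_13 = (-0.10)(-0.35) − (1.00)(-0.25) = 0.2850
  C_21 = −[(-0.10)(0.75) − (-0.45)(-0.35)] = 0.2325
  C_22 = (1.00)(0.75) − (-0.45)(-0.25) = 0.6375
  C_23 = −[(1.00)(-0.35) − (-0.10)(-0.25)] = 0.3750
  C_31 = (-0.10)(-0.15) − (-0.45)(1.00) = 0.4650
  C_32 = −[(1.00)(-0.15) − (-0.45)(-0.10)] = 0.1950
  C_33 = (1.00)(1.00) − (-0.10)(-0.10) = 0.9900
det(I−A) = Σ_j (I−A)_1j·C_1j = (1.00)(0.6975) + (-0.10)(0.1125) + (-0.45)(0.2850) = 0.5580
adj(I−A) = Cᵀ =
  [ 0.6975   0.2325   0.4650]
  [ 0.1125   0.6375   0.1950]
  [ 0.2850   0.3750   0.9900]
(I − A)⁻¹ = adj(I−A) / det(I−A) ≈
  [   1.2500     0.4167     0.8333]
  [   0.2016     1.1425     0.3495]
  [   0.5108     0.6720     1.7742]
First solve x = (I − A)⁻¹ d = adj(I−A)·d / det(I−A); in particular x_3 = (0.2850·440 + 0.3750·120 + 0.9900·380) / 0.5580 = 546.60 / 0.5580 ≈ 979.5699.
Intermediate flow from 1 to 3: z_13 = a_13 · x_3 = 0.45 × 546.60 / 0.5580 = 245.97 / 0.5580 ≈ 440.81.

z_13 = 440.81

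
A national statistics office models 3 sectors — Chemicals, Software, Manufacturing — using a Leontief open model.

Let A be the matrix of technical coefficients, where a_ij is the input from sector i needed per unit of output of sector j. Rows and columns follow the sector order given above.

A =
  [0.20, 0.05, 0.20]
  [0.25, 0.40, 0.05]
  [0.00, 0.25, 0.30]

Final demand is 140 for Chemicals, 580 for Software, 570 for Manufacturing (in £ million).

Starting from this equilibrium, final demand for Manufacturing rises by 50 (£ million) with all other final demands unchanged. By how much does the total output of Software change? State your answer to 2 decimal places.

I − A =
  [   0.80    -0.05    -0.20]
  [  -0.25     0.60    -0.05]
  [   0.00    -0.25     0.70]
Cofactors of I−A, C_ij = (−1)^(i+j)·(minor ij) (rows/columns in the sector order above):
  C_11 = (0.60)(0.70) − (-0.05)(-0.25) = 0.4075
  C_12 = −[(-0.25)(0.70) − (-0.05)(0.00)] = 0.1750
  C_13 = (-0.25)(-0.25) − (0.60)(0.00) = 0.0625
  C_21 = −[(-0.05)(0.70) − (-0.20)(-0.25)] = 0.0850
  C_22 = (0.80)(0.70) − (-0.20)(0.00) = 0.5600
  C_23 = −[(0.80)(-0.25) − (-0.05)(0.00)] = 0.2000
  C_31 = (-0.05)(-0.05) − (-0.20)(0.60) = 0.1225
  C_32 = −[(0.80)(-0.05) − (-0.20)(-0.25)] = 0.0900
  C_33 = (0.80)(0.60) − (-0.05)(-0.25) = 0.4675
det(I−A) = Σ_j (I−A)_1j·C_1j = (0.80)(0.4075) + (-0.05)(0.1750) + (-0.20)(0.0625) = 0.30475
adj(I−A) = Cᵀ =
  [ 0.4075   0.0850   0.1225]
  [ 0.1750   0.5600   0.0900]
  [ 0.0625   0.2000   0.4675]
(I − A)⁻¹ = adj(I−A) / det(I−A) ≈
  [   1.3372     0.2789     0.4020]
  [   0.5742     1.8376     0.2953]
  [   0.2051     0.6563     1.5340]
Δx = (I − A)⁻¹ Δd with Δd having +50 in the Manufacturing component and 0 elsewhere.
So Δx_2 = L_23 · (+50), where L_23 = adj(I−A)_23 / det(I−A) = 0.0900 / 0.30475.
Δx_2 = 0.0900 × (+50) / 0.30475 = 4.50 / 0.30475 ≈ 14.77.

Δx_2 = 14.77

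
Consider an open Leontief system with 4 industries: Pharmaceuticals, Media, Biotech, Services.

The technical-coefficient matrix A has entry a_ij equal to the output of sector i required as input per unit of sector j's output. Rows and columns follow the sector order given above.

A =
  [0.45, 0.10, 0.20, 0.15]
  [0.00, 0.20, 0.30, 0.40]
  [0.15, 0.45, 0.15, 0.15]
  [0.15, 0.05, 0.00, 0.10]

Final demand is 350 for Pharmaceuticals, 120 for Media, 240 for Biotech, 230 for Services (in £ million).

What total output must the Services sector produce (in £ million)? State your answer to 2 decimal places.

I − A =
  [   0.55    -0.10    -0.20    -0.15]
  [   0.00     0.80    -0.30    -0.40]
  [  -0.15    -0.45     0.85    -0.15]
  [  -0.15    -0.05     0.00     0.90]
Compute the cofactors C_ij = (−1)^(i+j)·(3×3 minor ij) of I−A; the adjugate is their transpose:
adj(I−A) = Cᵀ =
  [ 0.471250   0.165375   0.169250   0.180250]
  [ 0.098250   0.370125   0.153750   0.206500]
  [ 0.150000   0.233625   0.361000   0.189000]
  [ 0.084000   0.048125   0.036750   0.271250]
det(I−A) = Σ_j (I−A)_1j·C_1j = (0.55)(0.471250) + (-0.10)(0.098250) + (-0.20)(0.150000) + (-0.15)(0.084000) = 0.2067625
(I − A)⁻¹ = adj(I−A) / det(I−A) ≈
  [   2.2792     0.7998     0.8186     0.8718]
  [   0.4752     1.7901     0.7436     0.9987]
  [   0.7255     1.1299     1.7460     0.9141]
  [   0.4063     0.2328     0.1777     1.3119]
x = (I − A)⁻¹ d = adj(I−A)·d / det(I−A), with det(I−A) = 0.2067625:
  x_1 = (0.471250·350 + 0.165375·120 + 0.169250·240 + 0.180250·230) / 0.2067625 = 266.86 / 0.2067625 ≈ 1290.66
  x_2 = (0.098250·350 + 0.370125·120 + 0.153750·240 + 0.206500·230) / 0.2067625 = 163.1975 / 0.2067625 ≈ 789.30
  x_3 = (0.150000·350 + 0.233625·120 + 0.361000·240 + 0.189000·230) / 0.2067625 = 210.645 / 0.2067625 ≈ 1018.78
  x_4 = (0.084000·350 + 0.048125·120 + 0.036750·240 + 0.271250·230) / 0.2067625 = 106.3825 / 0.2067625 ≈ 514.52

x_4 = 514.52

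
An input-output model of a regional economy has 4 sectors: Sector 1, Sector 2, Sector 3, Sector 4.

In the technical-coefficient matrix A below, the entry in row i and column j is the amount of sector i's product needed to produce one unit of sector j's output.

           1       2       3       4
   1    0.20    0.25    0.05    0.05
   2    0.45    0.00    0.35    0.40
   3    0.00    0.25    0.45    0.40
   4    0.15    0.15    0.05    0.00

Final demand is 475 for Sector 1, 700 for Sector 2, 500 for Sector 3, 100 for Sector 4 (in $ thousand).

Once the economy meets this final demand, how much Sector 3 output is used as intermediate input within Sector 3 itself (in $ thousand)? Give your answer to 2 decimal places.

z_33 = 1299.31

I − A =
  [   0.80    -0.25    -0.05    -0.05]
  [  -0.45     1.00    -0.35    -0.40]
  [   0.00    -0.25     0.55    -0.40]
  [  -0.15    -0.15    -0.05     1.00]
Compute the cofactors C_ij = (−1)^(i+j)·(3×3 minor ij) of I−A; the adjugate is their transpose:
adj(I−A) = Cᵀ =
  [ 0.383500   0.152750   0.144625   0.138125]
  [ 0.292500   0.416875   0.320000   0.309375]
  [ 0.214500   0.261125   0.613625   0.360625]
  [ 0.112125   0.098500   0.100375   0.302500]
det(I−A) = Σ_j (I−A)_1j·C_1j = (0.80)(0.383500) + (-0.25)(0.292500) + (-0.05)(0.214500) + (-0.05)(0.112125) = 0.21734375
(I − A)⁻¹ = adj(I−A) / det(I−A) ≈
  [   1.7645     0.7028     0.6654     0.6355]
  [   1.3458     1.9180     1.4723     1.4234]
  [   0.9869     1.2014     2.8233     1.6592]
  [   0.5159     0.4532     0.4618     1.3918]
First solve x = (I − A)⁻¹ d = adj(I−A)·d / det(I−A); in particular x_3 = (0.214500·475 + 0.261125·700 + 0.613625·500 + 0.360625·100) / 0.21734375 = 627.55 / 0.21734375 ≈ 2887.3616.
Intermediate flow from 3 to 3: z_33 = a_33 · x_3 = 0.45 × 627.55 / 0.21734375 = 282.3975 / 0.21734375 ≈ 1299.31.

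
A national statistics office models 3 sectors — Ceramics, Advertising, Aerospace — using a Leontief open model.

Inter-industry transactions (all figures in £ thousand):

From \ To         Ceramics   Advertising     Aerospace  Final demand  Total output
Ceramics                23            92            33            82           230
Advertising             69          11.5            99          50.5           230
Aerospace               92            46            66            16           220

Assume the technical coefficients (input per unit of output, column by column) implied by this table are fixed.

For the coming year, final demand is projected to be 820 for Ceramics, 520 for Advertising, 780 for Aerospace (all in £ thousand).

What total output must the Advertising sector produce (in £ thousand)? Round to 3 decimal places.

Technical coefficients a_ij = z_ij / X_j:
  a_11 = 23/230 = 0.10, a_21 = 69/230 = 0.30, a_31 = 92/230 = 0.40
  a_12 = 92/230 = 0.40, a_22 = 11.5/230 = 0.05, a_32 = 46/230 = 0.20
  a_13 = 33/220 = 0.15, a_23 = 99/220 = 0.45, a_33 = 66/220 = 0.30
I − A =
  [   0.90    -0.40    -0.15]
  [  -0.30     0.95    -0.45]
  [  -0.40    -0.20     0.70]
Cofactors of I−A, C_ij = (−1)^(i+j)·(minor ij) (rows/columns in the sector order above):
  C_11 = (0.95)(0.70) − (-0.45)(-0.20) = 0.5750
  C_12 = −[(-0.30)(0.70) − (-0.45)(-0.40)] = 0.3900
  C_13 = (-0.30)(-0.20) − (0.95)(-0.40) = 0.4400
  C_21 = −[(-0.40)(0.70) − (-0.15)(-0.20)] = 0.3100
  C_22 = (0.90)(0.70) − (-0.15)(-0.40) = 0.5700
  C_23 = −[(0.90)(-0.20) − (-0.40)(-0.40)] = 0.3400
  C_31 = (-0.40)(-0.45) − (-0.15)(0.95) = 0.3225
  C_32 = −[(0.90)(-0.45) − (-0.15)(-0.30)] = 0.4500
  C_33 = (0.90)(0.95) − (-0.40)(-0.30) = 0.7350
det(I−A) = Σ_j (I−A)_1j·C_1j = (0.90)(0.5750) + (-0.40)(0.3900) + (-0.15)(0.4400) = 0.2955
adj(I−A) = Cᵀ =
  [ 0.5750   0.3100   0.3225]
  [ 0.3900   0.5700   0.4500]
  [ 0.4400   0.3400   0.7350]
(I − A)⁻¹ = adj(I−A) / det(I−A) ≈
  [   1.9459     1.0491     1.0914]
  [   1.3198     1.9289     1.5228]
  [   1.4890     1.1506     2.4873]
x = (I − A)⁻¹ d = adj(I−A)·d / det(I−A), with det(I−A) = 0.2955:
  x_1 = (0.5750·820 + 0.3100·520 + 0.3225·780) / 0.2955 = 884.25 / 0.2955 ≈ 2992.386
  x_2 = (0.3900·820 + 0.5700·520 + 0.4500·780) / 0.2955 = 967.20 / 0.2955 ≈ 3273.096
  x_3 = (0.4400·820 + 0.3400·520 + 0.7350·780) / 0.2955 = 1110.90 / 0.2955 ≈ 3759.391

x_2 = 3273.096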